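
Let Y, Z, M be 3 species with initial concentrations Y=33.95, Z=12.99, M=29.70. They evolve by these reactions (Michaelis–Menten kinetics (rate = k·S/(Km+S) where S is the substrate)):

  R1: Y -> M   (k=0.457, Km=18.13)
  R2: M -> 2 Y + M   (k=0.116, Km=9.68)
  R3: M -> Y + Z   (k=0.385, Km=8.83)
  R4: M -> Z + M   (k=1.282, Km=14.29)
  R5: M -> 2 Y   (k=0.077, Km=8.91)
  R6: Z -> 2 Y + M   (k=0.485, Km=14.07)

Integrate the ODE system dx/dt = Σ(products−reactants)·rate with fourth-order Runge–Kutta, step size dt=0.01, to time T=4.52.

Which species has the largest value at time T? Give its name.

RK4 with dt=0.01: 452 steps to T=4.52. Trajectory (selected grid times):
t=0.00: Y=33.95 Z=12.99 M=29.70
t=0.50: Y=34.33 Z=13.45 M=29.79
t=1.00: Y=34.72 Z=13.92 M=29.88
t=1.51: Y=35.11 Z=14.39 M=29.98
t=2.01: Y=35.50 Z=14.85 M=30.07
t=2.51: Y=35.90 Z=15.30 M=30.17
t=3.01: Y=36.30 Z=15.76 M=30.27
t=3.52: Y=36.71 Z=16.23 M=30.38
t=4.02: Y=37.11 Z=16.68 M=30.48
t=4.52: Y=37.52 Z=17.13 M=30.59
At T=4.52: Y=37.52 Z=17.13 M=30.59; the largest is Y.

Dominant species at T: Y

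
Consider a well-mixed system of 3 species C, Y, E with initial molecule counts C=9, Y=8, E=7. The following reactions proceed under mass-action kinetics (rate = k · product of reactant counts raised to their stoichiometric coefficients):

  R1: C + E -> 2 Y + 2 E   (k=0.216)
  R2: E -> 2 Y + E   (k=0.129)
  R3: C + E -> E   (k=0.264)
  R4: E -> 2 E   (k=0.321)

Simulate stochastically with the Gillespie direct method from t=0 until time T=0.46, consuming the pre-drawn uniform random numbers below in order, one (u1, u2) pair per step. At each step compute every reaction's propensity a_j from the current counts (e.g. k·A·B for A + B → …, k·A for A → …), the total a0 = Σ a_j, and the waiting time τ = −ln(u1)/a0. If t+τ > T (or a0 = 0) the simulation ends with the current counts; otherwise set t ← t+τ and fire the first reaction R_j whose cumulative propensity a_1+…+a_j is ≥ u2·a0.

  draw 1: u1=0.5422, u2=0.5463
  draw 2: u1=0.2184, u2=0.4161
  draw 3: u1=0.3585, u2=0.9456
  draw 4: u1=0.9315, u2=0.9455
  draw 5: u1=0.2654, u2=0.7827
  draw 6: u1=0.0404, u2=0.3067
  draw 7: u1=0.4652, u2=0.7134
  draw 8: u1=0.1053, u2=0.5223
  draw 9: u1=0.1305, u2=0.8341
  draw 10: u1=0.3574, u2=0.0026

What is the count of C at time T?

C at T = 3

t=0.000: C=9 Y=8 E=7
Draw 1: a1=13.608, a2=0.903, a3=16.632, a4=2.247, a0=33.390; τ=−ln(0.5422)/33.390=0.018 → t=0.018; u2·a0=0.5463·33.390=18.241; a1+a2=14.511 < 18.241 ≤ a1+…+a3=31.143 → R3 fires; C=8 Y=8 E=7
Draw 2: a1=12.096, a2=0.903, a3=14.784, a4=2.247, a0=30.030; τ=−ln(0.2184)/30.030=0.051 → t=0.069; u2·a0=0.4161·30.030=12.495; a1=12.096 < 12.495 ≤ a1+a2=12.999 → R2 fires; C=8 Y=10 E=7
Draw 3: a1=12.096, a2=0.903, a3=14.784, a4=2.247, a0=30.030; τ=−ln(0.3585)/30.030=0.034 → t=0.103; u2·a0=0.9456·30.030=28.396; a1+…+a3=27.783 < 28.396 ≤ a1+…+a4=30.030 → R4 fires; C=8 Y=10 E=8
Draw 4: a1=13.824, a2=1.032, a3=16.896, a4=2.568, a0=34.320; τ=−ln(0.9315)/34.320=0.002 → t=0.105; u2·a0=0.9455·34.320=32.450; a1+…+a3=31.752 < 32.450 ≤ a1+…+a4=34.320 → R4 fires; C=8 Y=10 E=9
Draw 5: a1=15.552, a2=1.161, a3=19.008, a4=2.889, a0=38.610; τ=−ln(0.2654)/38.610=0.034 → t=0.140; u2·a0=0.7827·38.610=30.220; a1+a2=16.713 < 30.220 ≤ a1+…+a3=35.721 → R3 fires; C=7 Y=10 E=9
Draw 6: a1=13.608, a2=1.161, a3=16.632, a4=2.889, a0=34.290; τ=−ln(0.0404)/34.290=0.094 → t=0.233; u2·a0=0.3067·34.290=10.517 ≤ a1=13.608 → R1 fires; C=6 Y=12 E=10
Draw 7: a1=12.960, a2=1.290, a3=15.840, a4=3.210, a0=33.300; τ=−ln(0.4652)/33.300=0.023 → t=0.256; u2·a0=0.7134·33.300=23.756; a1+a2=14.250 < 23.756 ≤ a1+…+a3=30.090 → R3 fires; C=5 Y=12 E=10
Draw 8: a1=10.800, a2=1.290, a3=13.200, a4=3.210, a0=28.500; τ=−ln(0.1053)/28.500=0.079 → t=0.335; u2·a0=0.5223·28.500=14.886; a1+a2=12.090 < 14.886 ≤ a1+…+a3=25.290 → R3 fires; C=4 Y=12 E=10
Draw 9: a1=8.640, a2=1.290, a3=10.560, a4=3.210, a0=23.700; τ=−ln(0.1305)/23.700=0.086 → t=0.421; u2·a0=0.8341·23.700=19.768; a1+a2=9.930 < 19.768 ≤ a1+…+a3=20.490 → R3 fires; C=3 Y=12 E=10
Draw 10: a1=6.480, a2=1.290, a3=7.920, a4=3.210, a0=18.900; τ=−ln(0.3574)/18.900=0.054 → t=0.475 > T=0.46: stop.
Read off C at T=0.46: 3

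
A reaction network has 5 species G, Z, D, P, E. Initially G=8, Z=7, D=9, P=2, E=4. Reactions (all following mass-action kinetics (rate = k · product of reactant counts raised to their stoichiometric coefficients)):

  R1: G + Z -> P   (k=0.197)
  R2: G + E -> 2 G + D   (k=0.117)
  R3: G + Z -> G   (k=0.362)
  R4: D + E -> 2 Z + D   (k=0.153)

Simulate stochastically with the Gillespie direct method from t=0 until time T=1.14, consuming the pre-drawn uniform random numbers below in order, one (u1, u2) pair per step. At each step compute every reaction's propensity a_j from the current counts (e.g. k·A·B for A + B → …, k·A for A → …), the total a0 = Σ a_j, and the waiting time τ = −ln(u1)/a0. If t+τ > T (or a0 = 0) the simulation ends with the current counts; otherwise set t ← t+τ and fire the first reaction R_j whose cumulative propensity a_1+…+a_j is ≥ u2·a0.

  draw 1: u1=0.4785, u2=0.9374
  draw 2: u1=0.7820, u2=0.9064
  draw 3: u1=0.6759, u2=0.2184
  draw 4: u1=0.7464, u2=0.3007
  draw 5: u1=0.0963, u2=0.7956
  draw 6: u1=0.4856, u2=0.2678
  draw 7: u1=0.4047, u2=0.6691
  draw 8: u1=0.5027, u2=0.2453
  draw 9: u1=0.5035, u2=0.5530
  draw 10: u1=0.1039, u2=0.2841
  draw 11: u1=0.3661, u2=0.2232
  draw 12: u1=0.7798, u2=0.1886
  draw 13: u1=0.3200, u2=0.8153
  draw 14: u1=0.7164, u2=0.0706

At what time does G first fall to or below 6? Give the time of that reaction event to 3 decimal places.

t=0.000: G=8 Z=7 D=9 P=2 E=4
Draw 1: a1=11.032, a2=3.744, a3=20.272, a4=5.508, a0=40.556; τ=−ln(0.4785)/40.556=0.018 → t=0.018; u2·a0=0.9374·40.556=38.017; a1+…+a3=35.048 < 38.017 ≤ a1+…+a4=40.556 → R4 fires; G=8 Z=9 D=9 P=2 E=3
Draw 2: a1=14.184, a2=2.808, a3=26.064, a4=4.131, a0=47.187; τ=−ln(0.7820)/47.187=0.005 → t=0.023; u2·a0=0.9064·47.187=42.770; a1+a2=16.992 < 42.770 ≤ a1+…+a3=43.056 → R3 fires; G=8 Z=8 D=9 P=2 E=3
Draw 3: a1=12.608, a2=2.808, a3=23.168, a4=4.131, a0=42.715; τ=−ln(0.6759)/42.715=0.009 → t=0.033; u2·a0=0.2184·42.715=9.329 ≤ a1=12.608 → R1 fires; G=7 Z=7 D=9 P=3 E=3
Draw 4: a1=9.653, a2=2.457, a3=17.738, a4=4.131, a0=33.979; τ=−ln(0.7464)/33.979=0.009 → t=0.041; u2·a0=0.3007·33.979=10.217; a1=9.653 < 10.217 ≤ a1+a2=12.110 → R2 fires; G=8 Z=7 D=10 P=3 E=2
Draw 5: a1=11.032, a2=1.872, a3=20.272, a4=3.060, a0=36.236; τ=−ln(0.0963)/36.236=0.065 → t=0.106; u2·a0=0.7956·36.236=28.829; a1+a2=12.904 < 28.829 ≤ a1+…+a3=33.176 → R3 fires; G=8 Z=6 D=10 P=3 E=2
Draw 6: a1=9.456, a2=1.872, a3=17.376, a4=3.060, a0=31.764; τ=−ln(0.4856)/31.764=0.023 → t=0.128; u2·a0=0.2678·31.764=8.506 ≤ a1=9.456 → R1 fires; G=7 Z=5 D=10 P=4 E=2
Draw 7: a1=6.895, a2=1.638, a3=12.670, a4=3.060, a0=24.263; τ=−ln(0.4047)/24.263=0.037 → t=0.166; u2·a0=0.6691·24.263=16.234; a1+a2=8.533 < 16.234 ≤ a1+…+a3=21.203 → R3 fires; G=7 Z=4 D=10 P=4 E=2
Draw 8: a1=5.516, a2=1.638, a3=10.136, a4=3.060, a0=20.350; τ=−ln(0.5027)/20.350=0.034 → t=0.200; u2·a0=0.2453·20.350=4.992 ≤ a1=5.516 → R1 fires; G=6 Z=3 D=10 P=5 E=2
Draw 9: a1=3.546, a2=1.404, a3=6.516, a4=3.060, a0=14.526; τ=−ln(0.5035)/14.526=0.047 → t=0.247; u2·a0=0.5530·14.526=8.033; a1+a2=4.950 < 8.033 ≤ a1+…+a3=11.466 → R3 fires; G=6 Z=2 D=10 P=5 E=2
Draw 10: a1=2.364, a2=1.404, a3=4.344, a4=3.060, a0=11.172; τ=−ln(0.1039)/11.172=0.203 → t=0.449; u2·a0=0.2841·11.172=3.174; a1=2.364 < 3.174 ≤ a1+a2=3.768 → R2 fires; G=7 Z=2 D=11 P=5 E=1
Draw 11: a1=2.758, a2=0.819, a3=5.068, a4=1.683, a0=10.328; τ=−ln(0.3661)/10.328=0.097 → t=0.547; u2·a0=0.2232·10.328=2.305 ≤ a1=2.758 → R1 fires; G=6 Z=1 D=11 P=6 E=1
Draw 12: a1=1.182, a2=0.702, a3=2.172, a4=1.683, a0=5.739; τ=−ln(0.7798)/5.739=0.043 → t=0.590; u2·a0=0.1886·5.739=1.082 ≤ a1=1.182 → R1 fires; G=5 Z=0 D=11 P=7 E=1
Draw 13: a1=0.000, a2=0.585, a3=0.000, a4=1.683, a0=2.268; τ=−ln(0.3200)/2.268=0.502 → t=1.093; u2·a0=0.8153·2.268=1.849; a1+…+a3=0.585 < 1.849 ≤ a1+…+a4=2.268 → R4 fires; G=5 Z=2 D=11 P=7 E=0
Draw 14: a1=1.970, a2=0.000, a3=3.620, a4=0.000, a0=5.590; τ=−ln(0.7164)/5.590=0.060 → t=1.152 > T=1.14: stop.
G first becomes ≤ 6 when it reaches 6 at the event at t=0.200.

Threshold first reached at t = 0.200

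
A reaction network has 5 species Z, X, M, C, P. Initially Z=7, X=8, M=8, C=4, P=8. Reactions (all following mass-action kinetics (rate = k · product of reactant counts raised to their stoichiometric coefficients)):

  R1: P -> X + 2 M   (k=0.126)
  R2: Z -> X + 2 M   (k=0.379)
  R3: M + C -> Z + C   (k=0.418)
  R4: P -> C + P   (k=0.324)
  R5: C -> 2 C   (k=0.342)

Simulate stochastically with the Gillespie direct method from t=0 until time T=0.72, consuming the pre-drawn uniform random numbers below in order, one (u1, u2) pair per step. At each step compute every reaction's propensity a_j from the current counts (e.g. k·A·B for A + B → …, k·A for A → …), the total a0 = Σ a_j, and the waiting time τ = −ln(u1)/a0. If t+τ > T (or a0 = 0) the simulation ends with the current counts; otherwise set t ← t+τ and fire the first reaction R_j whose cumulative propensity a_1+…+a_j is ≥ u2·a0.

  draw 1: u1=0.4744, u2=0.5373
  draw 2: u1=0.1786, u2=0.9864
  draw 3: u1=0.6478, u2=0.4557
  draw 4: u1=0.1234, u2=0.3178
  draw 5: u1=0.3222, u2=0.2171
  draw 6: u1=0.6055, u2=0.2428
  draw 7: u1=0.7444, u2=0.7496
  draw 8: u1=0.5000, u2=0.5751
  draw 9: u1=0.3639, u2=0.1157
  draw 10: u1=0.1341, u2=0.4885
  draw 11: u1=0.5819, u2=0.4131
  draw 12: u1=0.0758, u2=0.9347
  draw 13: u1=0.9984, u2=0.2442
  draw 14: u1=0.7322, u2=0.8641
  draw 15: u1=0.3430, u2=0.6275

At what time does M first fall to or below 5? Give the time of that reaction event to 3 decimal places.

t=0.000: Z=7 X=8 M=8 C=4 P=8
Draw 1: a1=1.008, a2=2.653, a3=13.376, a4=2.592, a5=1.368, a0=20.997; τ=−ln(0.4744)/20.997=0.036 → t=0.036; u2·a0=0.5373·20.997=11.282; a1+a2=3.661 < 11.282 ≤ a1+…+a3=17.037 → R3 fires; Z=8 X=8 M=7 C=4 P=8
Draw 2: a1=1.008, a2=3.032, a3=11.704, a4=2.592, a5=1.368, a0=19.704; τ=−ln(0.1786)/19.704=0.087 → t=0.123; u2·a0=0.9864·19.704=19.436; a1+…+a4=18.336 < 19.436 ≤ a1+…+a5=19.704 → R5 fires; Z=8 X=8 M=7 C=5 P=8
Draw 3: a1=1.008, a2=3.032, a3=14.630, a4=2.592, a5=1.710, a0=22.972; τ=−ln(0.6478)/22.972=0.019 → t=0.142; u2·a0=0.4557·22.972=10.468; a1+a2=4.040 < 10.468 ≤ a1+…+a3=18.670 → R3 fires; Z=9 X=8 M=6 C=5 P=8
Draw 4: a1=1.008, a2=3.411, a3=12.540, a4=2.592, a5=1.710, a0=21.261; τ=−ln(0.1234)/21.261=0.098 → t=0.240; u2·a0=0.3178·21.261=6.757; a1+a2=4.419 < 6.757 ≤ a1+…+a3=16.959 → R3 fires; Z=10 X=8 M=5 C=5 P=8
Draw 5: a1=1.008, a2=3.790, a3=10.450, a4=2.592, a5=1.710, a0=19.550; τ=−ln(0.3222)/19.550=0.058 → t=0.298; u2·a0=0.2171·19.550=4.244; a1=1.008 < 4.244 ≤ a1+a2=4.798 → R2 fires; Z=9 X=9 M=7 C=5 P=8
Draw 6: a1=1.008, a2=3.411, a3=14.630, a4=2.592, a5=1.710, a0=23.351; τ=−ln(0.6055)/23.351=0.021 → t=0.320; u2·a0=0.2428·23.351=5.670; a1+a2=4.419 < 5.670 ≤ a1+…+a3=19.049 → R3 fires; Z=10 X=9 M=6 C=5 P=8
Draw 7: a1=1.008, a2=3.790, a3=12.540, a4=2.592, a5=1.710, a0=21.640; τ=−ln(0.7444)/21.640=0.014 → t=0.333; u2·a0=0.7496·21.640=16.221; a1+a2=4.798 < 16.221 ≤ a1+…+a3=17.338 → R3 fires; Z=11 X=9 M=5 C=5 P=8
Draw 8: a1=1.008, a2=4.169, a3=10.450, a4=2.592, a5=1.710, a0=19.929; τ=−ln(0.5000)/19.929=0.035 → t=0.368; u2·a0=0.5751·19.929=11.461; a1+a2=5.177 < 11.461 ≤ a1+…+a3=15.627 → R3 fires; Z=12 X=9 M=4 C=5 P=8
Draw 9: a1=1.008, a2=4.548, a3=8.360, a4=2.592, a5=1.710, a0=18.218; τ=−ln(0.3639)/18.218=0.055 → t=0.424; u2·a0=0.1157·18.218=2.108; a1=1.008 < 2.108 ≤ a1+a2=5.556 → R2 fires; Z=11 X=10 M=6 C=5 P=8
Draw 10: a1=1.008, a2=4.169, a3=12.540, a4=2.592, a5=1.710, a0=22.019; τ=−ln(0.1341)/22.019=0.091 → t=0.515; u2·a0=0.4885·22.019=10.756; a1+a2=5.177 < 10.756 ≤ a1+…+a3=17.717 → R3 fires; Z=12 X=10 M=5 C=5 P=8
Draw 11: a1=1.008, a2=4.548, a3=10.450, a4=2.592, a5=1.710, a0=20.308; τ=−ln(0.5819)/20.308=0.027 → t=0.541; u2·a0=0.4131·20.308=8.389; a1+a2=5.556 < 8.389 ≤ a1+…+a3=16.006 → R3 fires; Z=13 X=10 M=4 C=5 P=8
Draw 12: a1=1.008, a2=4.927, a3=8.360, a4=2.592, a5=1.710, a0=18.597; τ=−ln(0.0758)/18.597=0.139 → t=0.680; u2·a0=0.9347·18.597=17.383; a1+…+a4=16.887 < 17.383 ≤ a1+…+a5=18.597 → R5 fires; Z=13 X=10 M=4 C=6 P=8
Draw 13: a1=1.008, a2=4.927, a3=10.032, a4=2.592, a5=2.052, a0=20.611; τ=−ln(0.9984)/20.611=0.000 → t=0.680; u2·a0=0.2442·20.611=5.033; a1=1.008 < 5.033 ≤ a1+a2=5.935 → R2 fires; Z=12 X=11 M=6 C=6 P=8
Draw 14: a1=1.008, a2=4.548, a3=15.048, a4=2.592, a5=2.052, a0=25.248; τ=−ln(0.7322)/25.248=0.012 → t=0.693; u2·a0=0.8641·25.248=21.817; a1+…+a3=20.604 < 21.817 ≤ a1+…+a4=23.196 → R4 fires; Z=12 X=11 M=6 C=7 P=8
Draw 15: a1=1.008, a2=4.548, a3=17.556, a4=2.592, a5=2.394, a0=28.098; τ=−ln(0.3430)/28.098=0.038 → t=0.731 > T=0.72: stop.
M first becomes ≤ 5 when it reaches 5 at the event at t=0.240.

Threshold first reached at t = 0.240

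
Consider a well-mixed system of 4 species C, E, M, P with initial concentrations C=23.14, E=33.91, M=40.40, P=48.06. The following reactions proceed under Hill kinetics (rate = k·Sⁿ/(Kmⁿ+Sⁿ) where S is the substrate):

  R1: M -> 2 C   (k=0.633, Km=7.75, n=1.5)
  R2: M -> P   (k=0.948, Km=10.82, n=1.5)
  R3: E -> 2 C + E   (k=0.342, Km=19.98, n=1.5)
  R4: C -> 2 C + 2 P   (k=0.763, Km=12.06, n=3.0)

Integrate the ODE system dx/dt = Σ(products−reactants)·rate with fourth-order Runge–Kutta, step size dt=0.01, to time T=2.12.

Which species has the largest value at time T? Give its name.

Dominant species at T: P

RK4 with dt=0.01: 212 steps to T=2.12. Trajectory (selected grid times):
t=0.00: C=23.14 E=33.91 M=40.40 P=48.06
t=0.24: C=23.69 E=33.91 M=40.06 P=48.58
t=0.47: C=24.23 E=33.91 M=39.74 P=49.08
t=0.71: C=24.78 E=33.91 M=39.40 P=49.61
t=0.94: C=25.32 E=33.91 M=39.07 P=50.12
t=1.18: C=25.87 E=33.91 M=38.73 P=50.65
t=1.41: C=26.41 E=33.91 M=38.41 P=51.16
t=1.65: C=26.97 E=33.91 M=38.07 P=51.69
t=1.88: C=27.51 E=33.91 M=37.75 P=52.20
t=2.12: C=28.07 E=33.91 M=37.42 P=52.74
At T=2.12: C=28.07 E=33.91 M=37.42 P=52.74; the largest is P.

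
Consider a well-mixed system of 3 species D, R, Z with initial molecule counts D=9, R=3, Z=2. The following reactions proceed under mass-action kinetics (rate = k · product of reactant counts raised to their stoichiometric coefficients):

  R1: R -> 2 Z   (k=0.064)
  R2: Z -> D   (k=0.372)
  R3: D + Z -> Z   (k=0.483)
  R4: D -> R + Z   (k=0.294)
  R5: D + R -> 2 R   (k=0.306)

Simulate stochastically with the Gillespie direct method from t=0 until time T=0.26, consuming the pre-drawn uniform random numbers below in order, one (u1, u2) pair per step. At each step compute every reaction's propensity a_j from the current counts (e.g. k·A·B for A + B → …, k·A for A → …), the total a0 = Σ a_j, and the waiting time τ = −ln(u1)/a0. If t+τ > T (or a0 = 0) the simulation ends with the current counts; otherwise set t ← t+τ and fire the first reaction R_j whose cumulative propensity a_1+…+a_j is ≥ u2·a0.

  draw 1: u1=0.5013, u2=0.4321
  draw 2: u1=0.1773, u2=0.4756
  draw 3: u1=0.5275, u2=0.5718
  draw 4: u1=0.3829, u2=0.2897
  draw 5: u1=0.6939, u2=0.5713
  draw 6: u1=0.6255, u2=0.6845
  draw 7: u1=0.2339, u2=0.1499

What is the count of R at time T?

R at T = 7

t=0.000: D=9 R=3 Z=2
Draw 1: a1=0.192, a2=0.744, a3=8.694, a4=2.646, a5=8.262, a0=20.538; τ=−ln(0.5013)/20.538=0.034 → t=0.034; u2·a0=0.4321·20.538=8.874; a1+a2=0.936 < 8.874 ≤ a1+…+a3=9.630 → R3 fires; D=8 R=3 Z=2
Draw 2: a1=0.192, a2=0.744, a3=7.728, a4=2.352, a5=7.344, a0=18.360; τ=−ln(0.1773)/18.360=0.094 → t=0.128; u2·a0=0.4756·18.360=8.732; a1+…+a3=8.664 < 8.732 ≤ a1+…+a4=11.016 → R4 fires; D=7 R=4 Z=3
Draw 3: a1=0.256, a2=1.116, a3=10.143, a4=2.058, a5=8.568, a0=22.141; τ=−ln(0.5275)/22.141=0.029 → t=0.157; u2·a0=0.5718·22.141=12.660; a1+…+a3=11.515 < 12.660 ≤ a1+…+a4=13.573 → R4 fires; D=6 R=5 Z=4
Draw 4: a1=0.320, a2=1.488, a3=11.592, a4=1.764, a5=9.180, a0=24.344; τ=−ln(0.3829)/24.344=0.039 → t=0.196; u2·a0=0.2897·24.344=7.052; a1+a2=1.808 < 7.052 ≤ a1+…+a3=13.400 → R3 fires; D=5 R=5 Z=4
Draw 5: a1=0.320, a2=1.488, a3=9.660, a4=1.470, a5=7.650, a0=20.588; τ=−ln(0.6939)/20.588=0.018 → t=0.214; u2·a0=0.5713·20.588=11.762; a1+…+a3=11.468 < 11.762 ≤ a1+…+a4=12.938 → R4 fires; D=4 R=6 Z=5
Draw 6: a1=0.384, a2=1.860, a3=9.660, a4=1.176, a5=7.344, a0=20.424; τ=−ln(0.6255)/20.424=0.023 → t=0.237; u2·a0=0.6845·20.424=13.980; a1+…+a4=13.080 < 13.980 ≤ a1+…+a5=20.424 → R5 fires; D=3 R=7 Z=5
Draw 7: a1=0.448, a2=1.860, a3=7.245, a4=0.882, a5=6.426, a0=16.861; τ=−ln(0.2339)/16.861=0.086 → t=0.323 > T=0.26: stop.
Read off R at T=0.26: 7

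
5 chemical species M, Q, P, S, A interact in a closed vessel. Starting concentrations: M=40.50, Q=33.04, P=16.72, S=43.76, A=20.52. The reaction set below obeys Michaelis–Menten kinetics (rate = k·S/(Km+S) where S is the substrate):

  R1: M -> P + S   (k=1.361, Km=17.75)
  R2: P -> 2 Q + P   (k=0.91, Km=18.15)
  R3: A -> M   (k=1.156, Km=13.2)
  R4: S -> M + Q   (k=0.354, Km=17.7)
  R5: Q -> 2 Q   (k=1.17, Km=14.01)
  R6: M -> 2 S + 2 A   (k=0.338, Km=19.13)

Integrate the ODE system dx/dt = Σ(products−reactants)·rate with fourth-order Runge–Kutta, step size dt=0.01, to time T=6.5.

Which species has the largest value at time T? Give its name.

RK4 with dt=0.01: 650 steps to T=6.5. Trajectory (selected grid times):
t=0.00: M=40.50 Q=33.04 P=16.72 S=43.76 A=20.52
t=0.72: M=40.34 Q=34.45 P=17.40 S=44.59 A=20.34
t=1.44: M=40.18 Q=35.89 P=18.08 S=45.42 A=20.17
t=2.17: M=40.02 Q=37.36 P=18.77 S=46.25 A=20.00
t=2.89: M=39.87 Q=38.83 P=19.45 S=47.08 A=19.82
t=3.61: M=39.71 Q=40.32 P=20.13 S=47.90 A=19.65
t=4.33: M=39.55 Q=41.83 P=20.80 S=48.71 A=19.49
t=5.06: M=39.39 Q=43.38 P=21.49 S=49.54 A=19.32
t=5.78: M=39.23 Q=44.92 P=22.16 S=50.36 A=19.15
t=6.50: M=39.08 Q=46.48 P=22.84 S=51.17 A=18.98
At T=6.5: M=39.08 Q=46.48 P=22.84 S=51.17 A=18.98; the largest is S.

Dominant species at T: S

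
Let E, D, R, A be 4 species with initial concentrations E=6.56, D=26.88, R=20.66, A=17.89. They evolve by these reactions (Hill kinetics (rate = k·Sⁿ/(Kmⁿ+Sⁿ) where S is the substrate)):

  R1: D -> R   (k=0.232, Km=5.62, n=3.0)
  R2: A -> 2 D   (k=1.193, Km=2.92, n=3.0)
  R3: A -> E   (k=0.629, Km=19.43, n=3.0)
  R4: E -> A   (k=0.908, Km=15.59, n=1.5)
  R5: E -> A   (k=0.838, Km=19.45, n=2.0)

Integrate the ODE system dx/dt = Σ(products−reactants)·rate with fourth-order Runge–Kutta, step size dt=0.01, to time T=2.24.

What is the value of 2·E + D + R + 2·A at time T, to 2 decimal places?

Value at T = 96.44

Check how each reaction changes W = 2·E + D + R + 2·A (weight of products minus weight of reactants):
R1: D -> R: (1·1) − (1·1) = 1 − 1 = 0
R2: A -> 2 D: (1·2) − (2·1) = 2 − 2 = 0
R3: A -> E: (2·1) − (2·1) = 2 − 2 = 0
R4: E -> A: (2·1) − (2·1) = 2 − 2 = 0
R5: E -> A: (2·1) − (2·1) = 2 − 2 = 0
Every reaction leaves W unchanged, so W is conserved and no simulation is needed: W(T) = W(0) = 2·6.56 + 26.88 + 20.66 + 2·17.89 = 96.44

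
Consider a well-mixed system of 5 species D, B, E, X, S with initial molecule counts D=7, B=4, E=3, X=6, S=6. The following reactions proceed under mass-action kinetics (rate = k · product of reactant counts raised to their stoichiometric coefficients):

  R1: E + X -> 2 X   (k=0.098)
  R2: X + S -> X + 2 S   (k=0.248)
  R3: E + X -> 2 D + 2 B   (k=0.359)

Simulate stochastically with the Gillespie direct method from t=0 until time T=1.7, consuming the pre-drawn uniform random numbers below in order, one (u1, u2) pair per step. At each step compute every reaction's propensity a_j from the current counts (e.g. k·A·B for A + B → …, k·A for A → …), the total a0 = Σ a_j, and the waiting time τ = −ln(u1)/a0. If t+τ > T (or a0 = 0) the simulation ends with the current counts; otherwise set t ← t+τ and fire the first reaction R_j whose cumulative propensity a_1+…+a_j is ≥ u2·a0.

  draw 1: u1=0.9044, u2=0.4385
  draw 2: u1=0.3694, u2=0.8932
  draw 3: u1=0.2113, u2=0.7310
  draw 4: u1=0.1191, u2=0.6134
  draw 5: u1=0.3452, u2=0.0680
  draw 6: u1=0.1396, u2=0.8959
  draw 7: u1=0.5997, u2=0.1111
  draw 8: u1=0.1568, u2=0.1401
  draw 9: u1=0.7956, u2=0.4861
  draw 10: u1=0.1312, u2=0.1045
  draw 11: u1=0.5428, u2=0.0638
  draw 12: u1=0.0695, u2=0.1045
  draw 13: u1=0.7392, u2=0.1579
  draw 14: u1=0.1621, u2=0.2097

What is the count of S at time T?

S at T = 16

t=0.000: D=7 B=4 E=3 X=6 S=6
Draw 1: a1=1.764, a2=8.928, a3=6.462, a0=17.154; τ=−ln(0.9044)/17.154=0.006 → t=0.006; u2·a0=0.4385·17.154=7.522; a1=1.764 < 7.522 ≤ a1+a2=10.692 → R2 fires; D=7 B=4 E=3 X=6 S=7
Draw 2: a1=1.764, a2=10.416, a3=6.462, a0=18.642; τ=−ln(0.3694)/18.642=0.053 → t=0.059; u2·a0=0.8932·18.642=16.651; a1+a2=12.180 < 16.651 ≤ a1+…+a3=18.642 → R3 fires; D=9 B=6 E=2 X=5 S=7
Draw 3: a1=0.980, a2=8.680, a3=3.590, a0=13.250; τ=−ln(0.2113)/13.250=0.117 → t=0.177; u2·a0=0.7310·13.250=9.686; a1+a2=9.660 < 9.686 ≤ a1+…+a3=13.250 → R3 fires; D=11 B=8 E=1 X=4 S=7
Draw 4: a1=0.392, a2=6.944, a3=1.436, a0=8.772; τ=−ln(0.1191)/8.772=0.243 → t=0.419; u2·a0=0.6134·8.772=5.381; a1=0.392 < 5.381 ≤ a1+a2=7.336 → R2 fires; D=11 B=8 E=1 X=4 S=8
Draw 5: a1=0.392, a2=7.936, a3=1.436, a0=9.764; τ=−ln(0.3452)/9.764=0.109 → t=0.528; u2·a0=0.0680·9.764=0.664; a1=0.392 < 0.664 ≤ a1+a2=8.328 → R2 fires; D=11 B=8 E=1 X=4 S=9
Draw 6: a1=0.392, a2=8.928, a3=1.436, a0=10.756; τ=−ln(0.1396)/10.756=0.183 → t=0.711; u2·a0=0.8959·10.756=9.636; a1+a2=9.320 < 9.636 ≤ a1+…+a3=10.756 → R3 fires; D=13 B=10 E=0 X=3 S=9
Draw 7: a1=0.000, a2=6.696, a3=0.000, a0=6.696; τ=−ln(0.5997)/6.696=0.076 → t=0.788; u2·a0=0.1111·6.696=0.744; a1=0.000 < 0.744 ≤ a1+a2=6.696 → R2 fires; D=13 B=10 E=0 X=3 S=10
Draw 8: a1=0.000, a2=7.440, a3=0.000, a0=7.440; τ=−ln(0.1568)/7.440=0.249 → t=1.037; u2·a0=0.1401·7.440=1.042; a1=0.000 < 1.042 ≤ a1+a2=7.440 → R2 fires; D=13 B=10 E=0 X=3 S=11
Draw 9: a1=0.000, a2=8.184, a3=0.000, a0=8.184; τ=−ln(0.7956)/8.184=0.028 → t=1.064; u2·a0=0.4861·8.184=3.978; a1=0.000 < 3.978 ≤ a1+a2=8.184 → R2 fires; D=13 B=10 E=0 X=3 S=12
Draw 10: a1=0.000, a2=8.928, a3=0.000, a0=8.928; τ=−ln(0.1312)/8.928=0.227 → t=1.292; u2·a0=0.1045·8.928=0.933; a1=0.000 < 0.933 ≤ a1+a2=8.928 → R2 fires; D=13 B=10 E=0 X=3 S=13
Draw 11: a1=0.000, a2=9.672, a3=0.000, a0=9.672; τ=−ln(0.5428)/9.672=0.063 → t=1.355; u2·a0=0.0638·9.672=0.617; a1=0.000 < 0.617 ≤ a1+a2=9.672 → R2 fires; D=13 B=10 E=0 X=3 S=14
Draw 12: a1=0.000, a2=10.416, a3=0.000, a0=10.416; τ=−ln(0.0695)/10.416=0.256 → t=1.611; u2·a0=0.1045·10.416=1.088; a1=0.000 < 1.088 ≤ a1+a2=10.416 → R2 fires; D=13 B=10 E=0 X=3 S=15
Draw 13: a1=0.000, a2=11.160, a3=0.000, a0=11.160; τ=−ln(0.7392)/11.160=0.027 → t=1.638; u2·a0=0.1579·11.160=1.762; a1=0.000 < 1.762 ≤ a1+a2=11.160 → R2 fires; D=13 B=10 E=0 X=3 S=16
Draw 14: a1=0.000, a2=11.904, a3=0.000, a0=11.904; τ=−ln(0.1621)/11.904=0.153 → t=1.791 > T=1.7: stop.
Read off S at T=1.7: 16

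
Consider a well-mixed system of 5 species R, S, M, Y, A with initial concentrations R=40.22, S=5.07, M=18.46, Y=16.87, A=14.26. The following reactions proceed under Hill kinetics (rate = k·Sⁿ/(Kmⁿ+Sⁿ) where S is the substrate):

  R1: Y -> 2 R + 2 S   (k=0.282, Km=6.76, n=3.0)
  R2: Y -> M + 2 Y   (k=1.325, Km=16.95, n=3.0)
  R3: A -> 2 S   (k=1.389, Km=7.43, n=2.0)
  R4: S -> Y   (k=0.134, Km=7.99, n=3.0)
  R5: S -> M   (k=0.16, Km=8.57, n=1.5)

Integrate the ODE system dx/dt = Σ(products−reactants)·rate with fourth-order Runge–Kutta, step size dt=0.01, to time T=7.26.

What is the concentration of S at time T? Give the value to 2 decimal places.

RK4 with dt=0.01: 726 steps to T=7.26. Trajectory (selected grid times):
t=0.00: R=40.22 S=5.07 M=18.46 Y=16.87 A=14.26
t=0.81: R=40.65 S=7.16 M=19.05 Y=17.23 A=13.39
t=1.61: R=41.08 S=9.15 M=19.66 Y=17.62 A=12.55
t=2.42: R=41.51 S=11.07 M=20.31 Y=18.06 A=11.73
t=3.23: R=41.94 S=12.91 M=20.99 Y=18.52 A=10.95
t=4.03: R=42.38 S=14.66 M=21.69 Y=19.01 A=10.20
t=4.84: R=42.81 S=16.34 M=22.42 Y=19.52 A=9.49
t=5.65: R=43.25 S=17.94 M=23.17 Y=20.06 A=8.81
t=6.45: R=43.69 S=19.44 M=23.94 Y=20.61 A=8.18
t=7.26: R=44.13 S=20.87 M=24.74 Y=21.19 A=7.58
Read off S at T=7.26: 20.87

S at T = 20.87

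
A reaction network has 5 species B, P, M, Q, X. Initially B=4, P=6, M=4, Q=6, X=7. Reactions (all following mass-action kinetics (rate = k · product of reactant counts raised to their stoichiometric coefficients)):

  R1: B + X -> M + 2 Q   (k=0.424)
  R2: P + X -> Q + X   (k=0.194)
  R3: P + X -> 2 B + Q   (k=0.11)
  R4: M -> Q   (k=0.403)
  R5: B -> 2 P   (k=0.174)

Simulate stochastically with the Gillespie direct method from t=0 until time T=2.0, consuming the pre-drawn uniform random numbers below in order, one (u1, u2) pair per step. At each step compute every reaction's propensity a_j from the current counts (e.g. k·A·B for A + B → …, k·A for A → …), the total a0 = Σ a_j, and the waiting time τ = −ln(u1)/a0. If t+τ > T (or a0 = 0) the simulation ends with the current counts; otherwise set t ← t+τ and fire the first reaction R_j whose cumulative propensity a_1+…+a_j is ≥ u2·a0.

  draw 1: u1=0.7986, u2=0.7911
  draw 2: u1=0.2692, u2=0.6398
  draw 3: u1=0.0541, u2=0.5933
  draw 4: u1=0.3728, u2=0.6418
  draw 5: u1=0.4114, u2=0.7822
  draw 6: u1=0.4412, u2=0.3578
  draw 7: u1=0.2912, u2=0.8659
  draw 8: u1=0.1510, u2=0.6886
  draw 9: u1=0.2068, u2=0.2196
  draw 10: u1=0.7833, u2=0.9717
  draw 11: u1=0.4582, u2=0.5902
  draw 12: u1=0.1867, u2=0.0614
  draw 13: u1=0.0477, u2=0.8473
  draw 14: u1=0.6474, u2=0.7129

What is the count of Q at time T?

Q at T = 21

t=0.000: B=4 P=6 M=4 Q=6 X=7
Draw 1: a1=11.872, a2=8.148, a3=4.620, a4=1.612, a5=0.696, a0=26.948; τ=−ln(0.7986)/26.948=0.008 → t=0.008; u2·a0=0.7911·26.948=21.319; a1+a2=20.020 < 21.319 ≤ a1+…+a3=24.640 → R3 fires; B=6 P=5 M=4 Q=7 X=6
Draw 2: a1=15.264, a2=5.820, a3=3.300, a4=1.612, a5=1.044, a0=27.040; τ=−ln(0.2692)/27.040=0.049 → t=0.057; u2·a0=0.6398·27.040=17.300; a1=15.264 < 17.300 ≤ a1+a2=21.084 → R2 fires; B=6 P=4 M=4 Q=8 X=6
Draw 3: a1=15.264, a2=4.656, a3=2.640, a4=1.612, a5=1.044, a0=25.216; τ=−ln(0.0541)/25.216=0.116 → t=0.173; u2·a0=0.5933·25.216=14.961 ≤ a1=15.264 → R1 fires; B=5 P=4 M=5 Q=10 X=5
Draw 4: a1=10.600, a2=3.880, a3=2.200, a4=2.015, a5=0.870, a0=19.565; τ=−ln(0.3728)/19.565=0.050 → t=0.223; u2·a0=0.6418·19.565=12.557; a1=10.600 < 12.557 ≤ a1+a2=14.480 → R2 fires; B=5 P=3 M=5 Q=11 X=5
Draw 5: a1=10.600, a2=2.910, a3=1.650, a4=2.015, a5=0.870, a0=18.045; τ=−ln(0.4114)/18.045=0.049 → t=0.272; u2·a0=0.7822·18.045=14.115; a1+a2=13.510 < 14.115 ≤ a1+…+a3=15.160 → R3 fires; B=7 P=2 M=5 Q=12 X=4
Draw 6: a1=11.872, a2=1.552, a3=0.880, a4=2.015, a5=1.218, a0=17.537; τ=−ln(0.4412)/17.537=0.047 → t=0.319; u2·a0=0.3578·17.537=6.275 ≤ a1=11.872 → R1 fires; B=6 P=2 M=6 Q=14 X=3
Draw 7: a1=7.632, a2=1.164, a3=0.660, a4=2.418, a5=1.044, a0=12.918; τ=−ln(0.2912)/12.918=0.096 → t=0.414; u2·a0=0.8659·12.918=11.186; a1+…+a3=9.456 < 11.186 ≤ a1+…+a4=11.874 → R4 fires; B=6 P=2 M=5 Q=15 X=3
Draw 8: a1=7.632, a2=1.164, a3=0.660, a4=2.015, a5=1.044, a0=12.515; τ=−ln(0.1510)/12.515=0.151 → t=0.565; u2·a0=0.6886·12.515=8.618; a1=7.632 < 8.618 ≤ a1+a2=8.796 → R2 fires; B=6 P=1 M=5 Q=16 X=3
Draw 9: a1=7.632, a2=0.582, a3=0.330, a4=2.015, a5=1.044, a0=11.603; τ=−ln(0.2068)/11.603=0.136 → t=0.701; u2·a0=0.2196·11.603=2.548 ≤ a1=7.632 → R1 fires; B=5 P=1 M=6 Q=18 X=2
Draw 10: a1=4.240, a2=0.388, a3=0.220, a4=2.418, a5=0.870, a0=8.136; τ=−ln(0.7833)/8.136=0.030 → t=0.731; u2·a0=0.9717·8.136=7.906; a1+…+a4=7.266 < 7.906 ≤ a1+…+a5=8.136 → R5 fires; B=4 P=3 M=6 Q=18 X=2
Draw 11: a1=3.392, a2=1.164, a3=0.660, a4=2.418, a5=0.696, a0=8.330; τ=−ln(0.4582)/8.330=0.094 → t=0.825; u2·a0=0.5902·8.330=4.916; a1+a2=4.556 < 4.916 ≤ a1+…+a3=5.216 → R3 fires; B=6 P=2 M=6 Q=19 X=1
Draw 12: a1=2.544, a2=0.388, a3=0.220, a4=2.418, a5=1.044, a0=6.614; τ=−ln(0.1867)/6.614=0.254 → t=1.079; u2·a0=0.0614·6.614=0.406 ≤ a1=2.544 → R1 fires; B=5 P=2 M=7 Q=21 X=0
Draw 13: a1=0.000, a2=0.000, a3=0.000, a4=2.821, a5=0.870, a0=3.691; τ=−ln(0.0477)/3.691=0.824 → t=1.903; u2·a0=0.8473·3.691=3.127; a1+…+a4=2.821 < 3.127 ≤ a1+…+a5=3.691 → R5 fires; B=4 P=4 M=7 Q=21 X=0
Draw 14: a1=0.000, a2=0.000, a3=0.000, a4=2.821, a5=0.696, a0=3.517; τ=−ln(0.6474)/3.517=0.124 → t=2.027 > T=2.0: stop.
Read off Q at T=2.0: 21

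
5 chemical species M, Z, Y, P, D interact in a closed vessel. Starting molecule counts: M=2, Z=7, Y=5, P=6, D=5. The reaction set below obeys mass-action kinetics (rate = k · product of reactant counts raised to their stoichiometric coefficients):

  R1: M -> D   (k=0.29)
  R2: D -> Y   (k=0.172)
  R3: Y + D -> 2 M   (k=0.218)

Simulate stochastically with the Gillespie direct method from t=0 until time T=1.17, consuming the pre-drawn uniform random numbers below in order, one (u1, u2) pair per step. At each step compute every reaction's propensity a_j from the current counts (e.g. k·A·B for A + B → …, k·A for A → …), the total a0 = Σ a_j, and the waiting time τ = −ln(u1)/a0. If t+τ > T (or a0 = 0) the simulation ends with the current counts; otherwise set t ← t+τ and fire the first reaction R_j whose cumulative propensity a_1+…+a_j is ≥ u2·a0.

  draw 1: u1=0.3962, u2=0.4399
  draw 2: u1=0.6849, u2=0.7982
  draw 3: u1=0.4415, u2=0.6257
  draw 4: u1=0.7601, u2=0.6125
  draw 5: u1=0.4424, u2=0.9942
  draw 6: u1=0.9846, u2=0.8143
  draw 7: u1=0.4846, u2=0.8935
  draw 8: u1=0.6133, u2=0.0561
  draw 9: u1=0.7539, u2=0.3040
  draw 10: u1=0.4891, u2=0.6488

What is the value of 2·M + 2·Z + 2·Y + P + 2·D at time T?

Value at T = 44

Check how each reaction changes W = 2·M + 2·Z + 2·Y + P + 2·D (weight of products minus weight of reactants):
R1: M -> D: (2·1) − (2·1) = 2 − 2 = 0
R2: D -> Y: (2·1) − (2·1) = 2 − 2 = 0
R3: Y + D -> 2 M: (2·2) − (2·1 + 2·1) = 4 − 4 = 0
Every reaction leaves W unchanged, so W is conserved and no simulation is needed: W(T) = W(0) = 2·2 + 2·7 + 2·5 + 6 + 2·5 = 44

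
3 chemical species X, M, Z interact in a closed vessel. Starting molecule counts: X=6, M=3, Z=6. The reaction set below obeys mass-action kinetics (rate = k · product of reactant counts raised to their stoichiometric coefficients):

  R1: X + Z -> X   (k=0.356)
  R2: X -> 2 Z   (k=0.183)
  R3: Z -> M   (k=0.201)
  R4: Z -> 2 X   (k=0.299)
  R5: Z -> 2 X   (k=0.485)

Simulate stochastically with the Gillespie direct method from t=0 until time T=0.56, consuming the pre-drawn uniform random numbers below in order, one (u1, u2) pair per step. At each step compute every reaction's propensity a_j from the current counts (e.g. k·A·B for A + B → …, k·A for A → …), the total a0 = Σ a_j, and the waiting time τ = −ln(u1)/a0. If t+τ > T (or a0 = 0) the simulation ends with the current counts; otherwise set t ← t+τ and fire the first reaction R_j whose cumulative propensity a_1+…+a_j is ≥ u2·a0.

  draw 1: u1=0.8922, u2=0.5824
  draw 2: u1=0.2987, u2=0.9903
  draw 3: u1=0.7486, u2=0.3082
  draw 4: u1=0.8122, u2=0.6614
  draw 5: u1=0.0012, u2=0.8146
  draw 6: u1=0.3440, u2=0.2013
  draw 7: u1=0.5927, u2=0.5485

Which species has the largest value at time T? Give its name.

t=0.000: X=6 M=3 Z=6
Draw 1: a1=12.816, a2=1.098, a3=1.206, a4=1.794, a5=2.910, a0=19.824; τ=−ln(0.8922)/19.824=0.006 → t=0.006; u2·a0=0.5824·19.824=11.545 ≤ a1=12.816 → R1 fires; X=6 M=3 Z=5
Draw 2: a1=10.680, a2=1.098, a3=1.005, a4=1.495, a5=2.425, a0=16.703; τ=−ln(0.2987)/16.703=0.072 → t=0.078; u2·a0=0.9903·16.703=16.541; a1+…+a4=14.278 < 16.541 ≤ a1+…+a5=16.703 → R5 fires; X=8 M=3 Z=4
Draw 3: a1=11.392, a2=1.464, a3=0.804, a4=1.196, a5=1.940, a0=16.796; τ=−ln(0.7486)/16.796=0.017 → t=0.095; u2·a0=0.3082·16.796=5.177 ≤ a1=11.392 → R1 fires; X=8 M=3 Z=3
Draw 4: a1=8.544, a2=1.464, a3=0.603, a4=0.897, a5=1.455, a0=12.963; τ=−ln(0.8122)/12.963=0.016 → t=0.111; u2·a0=0.6614·12.963=8.574; a1=8.544 < 8.574 ≤ a1+a2=10.008 → R2 fires; X=7 M=3 Z=5
Draw 5: a1=12.460, a2=1.281, a3=1.005, a4=1.495, a5=2.425, a0=18.666; τ=−ln(0.0012)/18.666=0.360 → t=0.472; u2·a0=0.8146·18.666=15.205; a1+…+a3=14.746 < 15.205 ≤ a1+…+a4=16.241 → R4 fires; X=9 M=3 Z=4
Draw 6: a1=12.816, a2=1.647, a3=0.804, a4=1.196, a5=1.940, a0=18.403; τ=−ln(0.3440)/18.403=0.058 → t=0.530; u2·a0=0.2013·18.403=3.705 ≤ a1=12.816 → R1 fires; X=9 M=3 Z=3
Draw 7: a1=9.612, a2=1.647, a3=0.603, a4=0.897, a5=1.455, a0=14.214; τ=−ln(0.5927)/14.214=0.037 → t=0.566 > T=0.56: stop.
At T=0.56: X=9 M=3 Z=3; the largest is X.

Dominant species at T: X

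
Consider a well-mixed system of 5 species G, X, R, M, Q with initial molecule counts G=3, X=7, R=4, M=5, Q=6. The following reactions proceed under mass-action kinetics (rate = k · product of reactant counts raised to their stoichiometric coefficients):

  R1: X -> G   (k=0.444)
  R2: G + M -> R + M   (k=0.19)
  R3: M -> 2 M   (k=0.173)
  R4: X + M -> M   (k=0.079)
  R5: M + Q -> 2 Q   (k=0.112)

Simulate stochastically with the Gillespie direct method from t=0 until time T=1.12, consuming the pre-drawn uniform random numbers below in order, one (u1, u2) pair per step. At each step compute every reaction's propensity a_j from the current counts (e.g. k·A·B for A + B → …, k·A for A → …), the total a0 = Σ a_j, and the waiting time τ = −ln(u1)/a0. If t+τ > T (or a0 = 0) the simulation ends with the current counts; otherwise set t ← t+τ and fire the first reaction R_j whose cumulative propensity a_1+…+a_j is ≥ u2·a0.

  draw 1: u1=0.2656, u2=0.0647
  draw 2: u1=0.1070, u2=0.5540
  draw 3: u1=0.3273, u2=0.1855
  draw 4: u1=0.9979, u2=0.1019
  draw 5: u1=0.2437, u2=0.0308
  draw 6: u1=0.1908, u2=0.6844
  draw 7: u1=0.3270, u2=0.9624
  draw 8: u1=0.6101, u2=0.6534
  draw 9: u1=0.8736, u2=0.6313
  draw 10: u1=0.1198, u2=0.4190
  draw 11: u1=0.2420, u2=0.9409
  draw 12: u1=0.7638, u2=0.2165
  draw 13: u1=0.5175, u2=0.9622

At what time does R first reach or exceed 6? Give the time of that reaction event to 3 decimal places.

t=0.000: G=3 X=7 R=4 M=5 Q=6
Draw 1: a1=3.108, a2=2.850, a3=0.865, a4=2.765, a5=3.360, a0=12.948; τ=−ln(0.2656)/12.948=0.102 → t=0.102; u2·a0=0.0647·12.948=0.838 ≤ a1=3.108 → R1 fires; G=4 X=6 R=4 M=5 Q=6
Draw 2: a1=2.664, a2=3.800, a3=0.865, a4=2.370, a5=3.360, a0=13.059; τ=−ln(0.1070)/13.059=0.171 → t=0.274; u2·a0=0.5540·13.059=7.235; a1+a2=6.464 < 7.235 ≤ a1+…+a3=7.329 → R3 fires; G=4 X=6 R=4 M=6 Q=6
Draw 3: a1=2.664, a2=4.560, a3=1.038, a4=2.844, a5=4.032, a0=15.138; τ=−ln(0.3273)/15.138=0.074 → t=0.347; u2·a0=0.1855·15.138=2.808; a1=2.664 < 2.808 ≤ a1+a2=7.224 → R2 fires; G=3 X=6 R=5 M=6 Q=6
Draw 4: a1=2.664, a2=3.420, a3=1.038, a4=2.844, a5=4.032, a0=13.998; τ=−ln(0.9979)/13.998=0.000 → t=0.347; u2·a0=0.1019·13.998=1.426 ≤ a1=2.664 → R1 fires; G=4 X=5 R=5 M=6 Q=6
Draw 5: a1=2.220, a2=4.560, a3=1.038, a4=2.370, a5=4.032, a0=14.220; τ=−ln(0.2437)/14.220=0.099 → t=0.447; u2·a0=0.0308·14.220=0.438 ≤ a1=2.220 → R1 fires; G=5 X=4 R=5 M=6 Q=6
Draw 6: a1=1.776, a2=5.700, a3=1.038, a4=1.896, a5=4.032, a0=14.442; τ=−ln(0.1908)/14.442=0.115 → t=0.561; u2·a0=0.6844·14.442=9.884; a1+…+a3=8.514 < 9.884 ≤ a1+…+a4=10.410 → R4 fires; G=5 X=3 R=5 M=6 Q=6
Draw 7: a1=1.332, a2=5.700, a3=1.038, a4=1.422, a5=4.032, a0=13.524; τ=−ln(0.3270)/13.524=0.083 → t=0.644; u2·a0=0.9624·13.524=13.015; a1+…+a4=9.492 < 13.015 ≤ a1+…+a5=13.524 → R5 fires; G=5 X=3 R=5 M=5 Q=7
Draw 8: a1=1.332, a2=4.750, a3=0.865, a4=1.185, a5=3.920, a0=12.052; τ=−ln(0.6101)/12.052=0.041 → t=0.685; u2·a0=0.6534·12.052=7.875; a1+…+a3=6.947 < 7.875 ≤ a1+…+a4=8.132 → R4 fires; G=5 X=2 R=5 M=5 Q=7
Draw 9: a1=0.888, a2=4.750, a3=0.865, a4=0.790, a5=3.920, a0=11.213; τ=−ln(0.8736)/11.213=0.012 → t=0.697; u2·a0=0.6313·11.213=7.079; a1+…+a3=6.503 < 7.079 ≤ a1+…+a4=7.293 → R4 fires; G=5 X=1 R=5 M=5 Q=7
Draw 10: a1=0.444, a2=4.750, a3=0.865, a4=0.395, a5=3.920, a0=10.374; τ=−ln(0.1198)/10.374=0.205 → t=0.902; u2·a0=0.4190·10.374=4.347; a1=0.444 < 4.347 ≤ a1+a2=5.194 → R2 fires; G=4 X=1 R=6 M=5 Q=7
Draw 11: a1=0.444, a2=3.800, a3=0.865, a4=0.395, a5=3.920, a0=9.424; τ=−ln(0.2420)/9.424=0.151 → t=1.052; u2·a0=0.9409·9.424=8.867; a1+…+a4=5.504 < 8.867 ≤ a1+…+a5=9.424 → R5 fires; G=4 X=1 R=6 M=4 Q=8
Draw 12: a1=0.444, a2=3.040, a3=0.692, a4=0.316, a5=3.584, a0=8.076; τ=−ln(0.7638)/8.076=0.033 → t=1.086; u2·a0=0.2165·8.076=1.748; a1=0.444 < 1.748 ≤ a1+a2=3.484 → R2 fires; G=3 X=1 R=7 M=4 Q=8
Draw 13: a1=0.444, a2=2.280, a3=0.692, a4=0.316, a5=3.584, a0=7.316; τ=−ln(0.5175)/7.316=0.090 → t=1.176 > T=1.12: stop.
R first becomes ≥ 6 when it reaches 6 at the event at t=0.902.

Threshold first reached at t = 0.902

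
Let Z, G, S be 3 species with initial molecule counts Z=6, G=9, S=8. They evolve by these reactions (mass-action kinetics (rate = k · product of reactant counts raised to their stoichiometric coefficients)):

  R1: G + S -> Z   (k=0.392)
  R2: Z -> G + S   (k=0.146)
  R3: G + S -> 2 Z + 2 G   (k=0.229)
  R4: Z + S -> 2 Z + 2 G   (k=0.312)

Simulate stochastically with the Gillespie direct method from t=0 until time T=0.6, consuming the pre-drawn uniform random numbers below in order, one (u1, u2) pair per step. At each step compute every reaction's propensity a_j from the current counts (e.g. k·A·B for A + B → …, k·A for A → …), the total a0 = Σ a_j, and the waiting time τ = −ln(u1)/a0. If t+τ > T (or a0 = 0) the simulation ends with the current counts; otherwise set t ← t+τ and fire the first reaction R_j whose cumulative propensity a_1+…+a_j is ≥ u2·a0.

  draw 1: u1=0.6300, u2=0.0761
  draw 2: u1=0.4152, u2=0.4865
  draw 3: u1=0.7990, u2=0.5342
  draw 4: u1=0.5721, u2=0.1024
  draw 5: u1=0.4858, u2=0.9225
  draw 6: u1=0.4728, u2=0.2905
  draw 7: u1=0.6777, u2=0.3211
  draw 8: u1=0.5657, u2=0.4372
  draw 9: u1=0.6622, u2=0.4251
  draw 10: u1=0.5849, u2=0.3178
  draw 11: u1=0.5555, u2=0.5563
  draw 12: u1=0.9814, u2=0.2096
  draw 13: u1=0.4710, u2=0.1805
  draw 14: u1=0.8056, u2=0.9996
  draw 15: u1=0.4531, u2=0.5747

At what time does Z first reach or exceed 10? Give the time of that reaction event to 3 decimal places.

t=0.000: Z=6 G=9 S=8
Draw 1: a1=28.224, a2=0.876, a3=16.488, a4=14.976, a0=60.564; τ=−ln(0.6300)/60.564=0.008 → t=0.008; u2·a0=0.0761·60.564=4.609 ≤ a1=28.224 → R1 fires; Z=7 G=8 S=7
Draw 2: a1=21.952, a2=1.022, a3=12.824, a4=15.288, a0=51.086; τ=−ln(0.4152)/51.086=0.017 → t=0.025; u2·a0=0.4865·51.086=24.853; a1+a2=22.974 < 24.853 ≤ a1+…+a3=35.798 → R3 fires; Z=9 G=9 S=6
Draw 3: a1=21.168, a2=1.314, a3=12.366, a4=16.848, a0=51.696; τ=−ln(0.7990)/51.696=0.004 → t=0.029; u2·a0=0.5342·51.696=27.616; a1+a2=22.482 < 27.616 ≤ a1+…+a3=34.848 → R3 fires; Z=11 G=10 S=5
Draw 4: a1=19.600, a2=1.606, a3=11.450, a4=17.160, a0=49.816; τ=−ln(0.5721)/49.816=0.011 → t=0.040; u2·a0=0.1024·49.816=5.101 ≤ a1=19.600 → R1 fires; Z=12 G=9 S=4
Draw 5: a1=14.112, a2=1.752, a3=8.244, a4=14.976, a0=39.084; τ=−ln(0.4858)/39.084=0.018 → t=0.059; u2·a0=0.9225·39.084=36.055; a1+…+a3=24.108 < 36.055 ≤ a1+…+a4=39.084 → R4 fires; Z=13 G=11 S=3
Draw 6: a1=12.936, a2=1.898, a3=7.557, a4=12.168, a0=34.559; τ=−ln(0.4728)/34.559=0.022 → t=0.081; u2·a0=0.2905·34.559=10.039 ≤ a1=12.936 → R1 fires; Z=14 G=10 S=2
Draw 7: a1=7.840, a2=2.044, a3=4.580, a4=8.736, a0=23.200; τ=−ln(0.6777)/23.200=0.017 → t=0.097; u2·a0=0.3211·23.200=7.450 ≤ a1=7.840 → R1 fires; Z=15 G=9 S=1
Draw 8: a1=3.528, a2=2.190, a3=2.061, a4=4.680, a0=12.459; τ=−ln(0.5657)/12.459=0.046 → t=0.143; u2·a0=0.4372·12.459=5.447; a1=3.528 < 5.447 ≤ a1+a2=5.718 → R2 fires; Z=14 G=10 S=2
Draw 9: a1=7.840, a2=2.044, a3=4.580, a4=8.736, a0=23.200; τ=−ln(0.6622)/23.200=0.018 → t=0.161; u2·a0=0.4251·23.200=9.862; a1=7.840 < 9.862 ≤ a1+a2=9.884 → R2 fires; Z=13 G=11 S=3
Draw 10: a1=12.936, a2=1.898, a3=7.557, a4=12.168, a0=34.559; τ=−ln(0.5849)/34.559=0.016 → t=0.176; u2·a0=0.3178·34.559=10.983 ≤ a1=12.936 → R1 fires; Z=14 G=10 S=2
Draw 11: a1=7.840, a2=2.044, a3=4.580, a4=8.736, a0=23.200; τ=−ln(0.5555)/23.200=0.025 → t=0.202; u2·a0=0.5563·23.200=12.906; a1+a2=9.884 < 12.906 ≤ a1+…+a3=14.464 → R3 fires; Z=16 G=11 S=1
Draw 12: a1=4.312, a2=2.336, a3=2.519, a4=4.992, a0=14.159; τ=−ln(0.9814)/14.159=0.001 → t=0.203; u2·a0=0.2096·14.159=2.968 ≤ a1=4.312 → R1 fires; Z=17 G=10 S=0
Draw 13: a1=0.000, a2=2.482, a3=0.000, a4=0.000, a0=2.482; τ=−ln(0.4710)/2.482=0.303 → t=0.506; u2·a0=0.1805·2.482=0.448; a1=0.000 < 0.448 ≤ a1+a2=2.482 → R2 fires; Z=16 G=11 S=1
Draw 14: a1=4.312, a2=2.336, a3=2.519, a4=4.992, a0=14.159; τ=−ln(0.8056)/14.159=0.015 → t=0.522; u2·a0=0.9996·14.159=14.153; a1+…+a3=9.167 < 14.153 ≤ a1+…+a4=14.159 → R4 fires; Z=17 G=13 S=0
Draw 15: a1=0.000, a2=2.482, a3=0.000, a4=0.000, a0=2.482; τ=−ln(0.4531)/2.482=0.319 → t=0.841 > T=0.6: stop.
Z first becomes ≥ 10 when it reaches 11 at the event at t=0.029.

Threshold first reached at t = 0.029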